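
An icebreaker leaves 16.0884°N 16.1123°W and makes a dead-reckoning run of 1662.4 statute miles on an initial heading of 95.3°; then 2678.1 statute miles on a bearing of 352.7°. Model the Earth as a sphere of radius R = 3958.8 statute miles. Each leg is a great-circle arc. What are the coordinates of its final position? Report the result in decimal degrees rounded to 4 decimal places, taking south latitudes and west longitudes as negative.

latitude 50.8333°, longitude 1.2244°

Apply the spherical direct solution leg by leg, carrying full precision between legs.
Leg 1: from (16.0884°, -16.1123°), δ = 1662.4/3958.8 = 0.419925 rad, θ = 95.3° → φ = 12.5247°, λ = 8.4603°.
Leg 2: from (12.5247°, 8.4603°), δ = 2678.1/3958.8 = 0.676493 rad, θ = 352.7° → φ = 50.8333°, λ = 1.2244°.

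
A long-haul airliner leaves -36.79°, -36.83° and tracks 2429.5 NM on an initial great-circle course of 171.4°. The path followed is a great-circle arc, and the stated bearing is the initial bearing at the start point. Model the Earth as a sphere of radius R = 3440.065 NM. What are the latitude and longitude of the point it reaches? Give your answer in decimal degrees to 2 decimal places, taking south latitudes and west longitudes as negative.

The arc subtends δ = 2429.5/3440.065 = 0.706237 rad at the centre.
Converting: φ₁ = -0.642107 rad, θ = 2.991494 rad.
Applying the spherical law of cosines for sides, sin φ₂ = sin φ₁ cos δ + cos φ₁ sin δ cos θ = -0.969516, so φ₂ = -75.82°.
Then Δλ = atan2(0.077717, 0.180182) = 0.407215 rad, from sin θ sin δ cos φ₁ over cos δ − sin φ₁ sin φ₂.
Hence λ₂ = -36.83° + 23.33° = -13.50°.

latitude -75.82°, longitude -13.50°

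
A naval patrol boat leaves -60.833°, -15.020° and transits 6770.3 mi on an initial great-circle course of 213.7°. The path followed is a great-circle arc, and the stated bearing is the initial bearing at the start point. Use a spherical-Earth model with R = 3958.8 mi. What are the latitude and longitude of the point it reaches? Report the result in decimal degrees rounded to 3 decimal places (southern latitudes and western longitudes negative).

latitude -16.272°, longitude -160.103°

The arc subtends δ = 6770.3/3958.8 = 1.710190 rad at the centre.
Converting: φ₁ = -1.061736 rad, θ = 3.729769 rad.
Applying the spherical law of cosines for sides, sin φ₂ = sin φ₁ cos δ + cos φ₁ sin δ cos θ = -0.280201, so φ₂ = -16.272°.
Δλ = atan2( sin θ sin δ cos φ₁ , cos δ − sin φ₁ sin φ₂ ) = atan2(-0.267784, -0.383615) = -2.532173 rad = -145.083°.
Hence λ₂ = -15.020° + -145.083° = -160.103°.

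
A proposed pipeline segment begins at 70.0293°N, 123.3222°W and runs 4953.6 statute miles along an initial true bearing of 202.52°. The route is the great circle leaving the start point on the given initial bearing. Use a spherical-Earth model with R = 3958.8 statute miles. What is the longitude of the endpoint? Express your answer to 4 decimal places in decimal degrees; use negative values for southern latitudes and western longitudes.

Angular distance δ = d/R = 4953.6 / 3958.8 = 1.251288 rad.
Converting: φ₁ = 1.222242 rad, θ = 3.534641 rad.
Applying the spherical law of cosines for sides, sin φ₂ = sin φ₁ cos δ + cos φ₁ sin δ cos θ = -0.004317, so φ₂ = -0.2473°.
Then Δλ = atan2(-0.124191, 0.318157) = -0.372157 rad, from sin θ sin δ cos φ₁ over cos δ − sin φ₁ sin φ₂.
Hence λ₂ = -123.3222° + -21.3230° = -144.6452°.

longitude -144.6452°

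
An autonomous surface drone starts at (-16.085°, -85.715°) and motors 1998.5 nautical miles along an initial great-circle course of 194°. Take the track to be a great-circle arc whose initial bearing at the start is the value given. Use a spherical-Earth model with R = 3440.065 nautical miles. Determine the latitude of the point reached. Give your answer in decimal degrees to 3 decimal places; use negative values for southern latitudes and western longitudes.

latitude -48.011°

Angular distance δ = d/R = 1998.5 / 3440.065 = 0.580948 rad.
Converting: φ₁ = -0.280736 rad, θ = 3.385939 rad.
Destination latitude: φ₂ = arcsin( sin φ₁ cos δ + cos φ₁ sin δ cos θ ) = arcsin(-0.743277) = -48.011°.
Δλ = atan2( sin θ sin δ cos φ₁ , cos δ − sin φ₁ sin φ₂ ) = atan2(-0.127573, 0.630008) = -0.199793 rad = -11.447°.
λ₂ = -85.715° + -11.447° = -97.162°.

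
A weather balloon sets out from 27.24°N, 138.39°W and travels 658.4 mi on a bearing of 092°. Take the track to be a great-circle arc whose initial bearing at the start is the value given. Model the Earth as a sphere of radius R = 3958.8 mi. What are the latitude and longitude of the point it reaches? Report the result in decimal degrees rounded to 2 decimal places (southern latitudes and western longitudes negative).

latitude 26.50°, longitude -127.74°

Central angle δ = d/R = 0.166313 rad.
With φ₁ = 27.24° = 0.475428 rad and θ = 92° = 1.605703 rad:
Destination latitude: φ₂ = arcsin( sin φ₁ cos δ + cos φ₁ sin δ cos θ ) = arcsin(0.446266) = 26.50°.
Δλ = atan2( sin θ sin δ cos φ₁ , cos δ − sin φ₁ sin φ₂ ) = atan2(0.147098, 0.781937) = 0.185947 rad = 10.65°.
λ₂ = -138.39° + 10.65° = -127.74°.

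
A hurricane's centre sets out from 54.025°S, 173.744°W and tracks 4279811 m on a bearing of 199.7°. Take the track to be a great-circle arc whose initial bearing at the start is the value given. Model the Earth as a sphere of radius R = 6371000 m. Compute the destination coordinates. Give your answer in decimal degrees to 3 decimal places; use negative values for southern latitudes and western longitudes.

latitude -77.861°, longitude 92.333°

Central angle δ = d/R = 0.671764 rad.
Converting: φ₁ = -0.942914 rad, θ = 3.485423 rad.
Destination latitude: φ₂ = arcsin( sin φ₁ cos δ + cos φ₁ sin δ cos θ ) = arcsin(-0.977639) = -77.861°.
Then Δλ = atan2(-0.123242, -0.008452) = -1.639274 rad, from sin θ sin δ cos φ₁ over cos δ − sin φ₁ sin φ₂.
λ₂ = -173.744° + -93.923° = -267.667°, normalized to (−180°, 180°] → 92.333°.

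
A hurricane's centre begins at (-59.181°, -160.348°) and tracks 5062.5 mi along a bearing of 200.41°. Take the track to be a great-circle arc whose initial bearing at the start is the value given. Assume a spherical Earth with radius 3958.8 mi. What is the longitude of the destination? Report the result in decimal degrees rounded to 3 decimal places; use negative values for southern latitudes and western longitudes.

longitude 47.834°

Angular distance δ = d/R = 5062.5 / 3958.8 = 1.278797 rad.
Converting: φ₁ = -1.032903 rad, θ = 3.497814 rad.
Applying the spherical law of cosines for sides, sin φ₂ = sin φ₁ cos δ + cos φ₁ sin δ cos θ = -0.707057, so φ₂ = -44.996°.
Δλ = atan2( sin θ sin δ cos φ₁ , cos δ − sin φ₁ sin φ₂ ) = atan2(-0.171104, -0.319346) = -2.649720 rad = -151.818°.
λ₂ = -160.348° + -151.818° = -312.166°, normalized to (−180°, 180°] → 47.834°.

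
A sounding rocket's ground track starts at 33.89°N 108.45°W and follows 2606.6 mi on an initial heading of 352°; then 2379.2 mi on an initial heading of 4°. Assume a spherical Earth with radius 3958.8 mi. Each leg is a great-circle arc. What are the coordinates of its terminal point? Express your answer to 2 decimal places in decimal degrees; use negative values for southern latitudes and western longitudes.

Apply the spherical direct solution leg by leg, carrying full precision between legs.
Leg 1: from (33.89°, -108.45°), δ = 2606.6/3958.8 = 0.658432 rad, θ = 352° → φ = 70.74°, λ = -123.41°.
Leg 2: from (70.74°, -123.41°), δ = 2379.2/3958.8 = 0.600990 rad, θ = 4° → φ = 74.73°, λ = 47.98°.

latitude 74.73°, longitude 47.98°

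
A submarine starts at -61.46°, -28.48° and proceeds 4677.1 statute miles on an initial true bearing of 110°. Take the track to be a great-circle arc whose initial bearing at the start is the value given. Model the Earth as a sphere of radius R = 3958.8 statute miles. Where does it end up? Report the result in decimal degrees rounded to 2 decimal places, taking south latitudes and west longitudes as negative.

δ = 4677.1/3958.8 = 1.181444 rad (67.6917°).
Converting: φ₁ = -1.072679 rad, θ = 1.919862 rad.
Applying the spherical law of cosines for sides, sin φ₂ = sin φ₁ cos δ + cos φ₁ sin δ cos θ = -0.484641, so φ₂ = -28.99°.
For the longitude increment, Δλ = atan2( sin θ sin δ cos φ₁, cos δ − sin φ₁ sin φ₂ ) = atan2(0.415357, -0.046159) = 96.34°.
λ₂ = -28.48° + 96.34° = 67.86°.

latitude -28.99°, longitude 67.86°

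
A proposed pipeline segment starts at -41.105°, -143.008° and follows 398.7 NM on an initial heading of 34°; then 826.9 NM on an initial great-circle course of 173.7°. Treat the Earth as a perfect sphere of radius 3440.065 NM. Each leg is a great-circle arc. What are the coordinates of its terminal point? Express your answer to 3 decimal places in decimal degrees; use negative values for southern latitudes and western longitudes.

Apply the spherical direct solution leg by leg, carrying full precision between legs.
Leg 1: from (-41.105°, -143.008°), δ = 398.7/3440.065 = 0.115899 rad, θ = 34° → φ = -35.506°, λ = -138.452°.
Leg 2: from (-35.506°, -138.452°), δ = 826.9/3440.065 = 0.240373 rad, θ = 173.7° → φ = -49.176°, λ = -136.162°.

latitude -49.176°, longitude -136.162°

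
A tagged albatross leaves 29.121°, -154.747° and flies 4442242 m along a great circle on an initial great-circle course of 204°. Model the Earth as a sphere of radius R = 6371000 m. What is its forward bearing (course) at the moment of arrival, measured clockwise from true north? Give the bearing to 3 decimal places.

δ = 4442242/6371000 = 0.697260 rad (39.9500°).
With φ₁ = 29.121° = 0.508257 rad and θ = 204° = 3.560472 rad:
Applying the spherical law of cosines for sides, sin φ₂ = sin φ₁ cos δ + cos φ₁ sin δ cos θ = -0.139382, so φ₂ = -8.012°.
For the longitude increment, Δλ = atan2( sin θ sin δ cos φ₁, cos δ − sin φ₁ sin φ₂ ) = atan2(-0.228160, 0.834436) = -15.293°.
Hence λ₂ = -154.747° + -15.293° = -170.040°.
The forward bearing on arrival equals the back-azimuth from the destination plus 180°.
Back-azimuth from P₂ (-8.012°, -170.040°) to P₁ (29.121°, -154.747°), with Δλ' = λ₁ − λ₂ = 15.293°: atan2( sin Δλ' cos φ₁ , cos φ₂ sin φ₁ − sin φ₂ cos φ₁ cos Δλ' ) = 21.028°.
Final bearing = (21.028° + 180°) mod 360° = 201.028°.

final bearing 201.028°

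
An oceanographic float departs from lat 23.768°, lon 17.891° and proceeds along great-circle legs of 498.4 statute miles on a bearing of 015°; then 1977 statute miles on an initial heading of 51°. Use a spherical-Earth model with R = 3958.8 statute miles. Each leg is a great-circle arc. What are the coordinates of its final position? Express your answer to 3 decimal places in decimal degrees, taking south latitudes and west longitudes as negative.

Apply the spherical direct solution leg by leg, carrying full precision between legs.
Leg 1: from (23.768°, 17.891°), δ = 498.4/3958.8 = 0.125897 rad, θ = 15° → φ = 30.720°, λ = 20.057°.
Leg 2: from (30.720°, 20.057°), δ = 1977/3958.8 = 0.499394 rad, θ = 51° → φ = 45.035°, λ = 51.837°.

latitude 45.035°, longitude 51.837°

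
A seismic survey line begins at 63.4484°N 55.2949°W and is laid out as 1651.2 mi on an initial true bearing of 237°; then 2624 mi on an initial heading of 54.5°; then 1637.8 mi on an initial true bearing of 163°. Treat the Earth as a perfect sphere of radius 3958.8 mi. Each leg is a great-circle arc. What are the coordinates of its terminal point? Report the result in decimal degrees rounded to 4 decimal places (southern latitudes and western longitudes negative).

Apply the spherical direct solution leg by leg, carrying full precision between legs.
Leg 1: from (63.4484°, -55.2949°), δ = 1651.2/3958.8 = 0.417096 rad, θ = 237° → φ = 45.9899°, λ = -84.5699°.
Leg 2: from (45.9899°, -84.5699°), δ = 2624/3958.8 = 0.662827 rad, θ = 54.5° → φ = 54.6069°, λ = -24.6929°.
Leg 3: from (54.6069°, -24.6929°), δ = 1637.8/3958.8 = 0.413711 rad, θ = 163° → φ = 31.5848°, λ = -16.7622°.

latitude 31.5848°, longitude -16.7622°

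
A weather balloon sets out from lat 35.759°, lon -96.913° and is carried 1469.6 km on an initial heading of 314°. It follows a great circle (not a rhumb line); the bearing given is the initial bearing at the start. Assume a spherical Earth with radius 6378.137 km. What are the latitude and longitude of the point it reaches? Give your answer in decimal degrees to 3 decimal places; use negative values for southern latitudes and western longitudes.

latitude 44.240°, longitude -110.169°

Central angle δ = d/R = 0.230412 rad.
Start latitude φ₁ = 0.624112 rad; initial bearing θ = 5.480334 rad.
Applying the spherical law of cosines for sides, sin φ₂ = sin φ₁ cos δ + cos φ₁ sin δ cos θ = 0.697671, so φ₂ = 44.240°.
Then Δλ = atan2(-0.133312, 0.565869) = -0.231369 rad, from sin θ sin δ cos φ₁ over cos δ − sin φ₁ sin φ₂.
λ₂ = -96.913° + -13.256° = -110.169°.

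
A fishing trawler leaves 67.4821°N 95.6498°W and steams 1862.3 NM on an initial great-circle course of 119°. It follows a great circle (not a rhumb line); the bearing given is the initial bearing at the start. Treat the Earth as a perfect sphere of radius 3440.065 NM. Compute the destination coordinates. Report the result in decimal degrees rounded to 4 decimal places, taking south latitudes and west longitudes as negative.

latitude 44.1068°, longitude -56.7718°

Central angle δ = d/R = 0.541356 rad.
With φ₁ = 67.4821° = 1.177785 rad and θ = 119° = 2.076942 rad:
Applying the spherical law of cosines for sides, sin φ₂ = sin φ₁ cos δ + cos φ₁ sin δ cos θ = 0.695997, so φ₂ = 44.1068°.
Δλ = atan2( sin θ sin δ cos φ₁ , cos δ − sin φ₁ sin φ₂ ) = atan2(0.172602, 0.214076) = 0.678548 rad = 38.8780°.
λ₂ = λ₁ + Δλ = -56.7718°.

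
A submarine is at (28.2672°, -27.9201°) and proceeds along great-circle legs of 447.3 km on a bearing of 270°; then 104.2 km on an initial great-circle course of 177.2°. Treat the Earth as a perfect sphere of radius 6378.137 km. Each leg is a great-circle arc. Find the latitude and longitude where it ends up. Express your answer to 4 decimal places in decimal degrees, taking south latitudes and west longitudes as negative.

Apply the spherical direct solution leg by leg, carrying full precision between legs.
Leg 1: from (28.2672°, -27.9201°), δ = 447.3/6378.137 = 0.070130 rad, θ = 270° → φ = 28.1915°, λ = -32.4802°.
Leg 2: from (28.1915°, -32.4802°), δ = 104.2/6378.137 = 0.016337 rad, θ = 177.2° → φ = 27.2566°, λ = -32.4287°.

latitude 27.2566°, longitude -32.4287°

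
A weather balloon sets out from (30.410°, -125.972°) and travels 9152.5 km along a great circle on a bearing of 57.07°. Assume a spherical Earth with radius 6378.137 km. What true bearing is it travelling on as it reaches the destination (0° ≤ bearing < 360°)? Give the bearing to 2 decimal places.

δ = 9152.5/6378.137 = 1.434980 rad (82.2183°).
Converting: φ₁ = 0.530755 rad, θ = 0.996059 rad.
Destination latitude: φ₂ = arcsin( sin φ₁ cos δ + cos φ₁ sin δ cos θ ) = arcsin(0.533046) = 32.211°.
For the longitude increment, Δλ = atan2( sin θ sin δ cos φ₁, cos δ − sin φ₁ sin φ₂ ) = atan2(0.717198, -0.134420) = 100.615°.
λ₂ = λ₁ + Δλ = -25.357°.
The forward bearing on arrival equals the back-azimuth from the destination plus 180°.
Back-azimuth from P₂ (32.21°, -25.36°) to P₁ (30.41°, -125.97°), with Δλ' = λ₁ − λ₂ = -100.62°: atan2( sin Δλ' cos φ₁ , cos φ₂ sin φ₁ − sin φ₂ cos φ₁ cos Δλ' ) = 301.18°.
Final bearing = (301.18° + 180°) mod 360° = 121.18°.

final bearing 121.18°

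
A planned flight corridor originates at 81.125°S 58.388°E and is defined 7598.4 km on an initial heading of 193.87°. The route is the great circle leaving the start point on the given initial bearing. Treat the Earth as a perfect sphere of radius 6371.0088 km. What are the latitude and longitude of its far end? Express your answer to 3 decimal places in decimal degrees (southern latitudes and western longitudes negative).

δ = 7598.4/6371.0088 = 1.192653 rad (68.3340°).
Converting: φ₁ = -1.415898 rad, θ = 3.383670 rad.
sin φ₂ = sin φ₁ cos δ + cos φ₁ sin δ cos θ = (-0.988027)(0.369196) + (0.154279)(0.929352)(-0.970842) = -0.503975
φ₂ = asin(-0.503975) = -0.528195 rad = -30.263°.
Δλ = atan2( sin θ sin δ cos φ₁ , cos δ − sin φ₁ sin φ₂ ) = atan2(-0.034371, -0.128745) = -2.880708 rad = -165.052°.
λ₂ = 58.388° + -165.052° = -106.664°.

latitude -30.263°, longitude -106.664°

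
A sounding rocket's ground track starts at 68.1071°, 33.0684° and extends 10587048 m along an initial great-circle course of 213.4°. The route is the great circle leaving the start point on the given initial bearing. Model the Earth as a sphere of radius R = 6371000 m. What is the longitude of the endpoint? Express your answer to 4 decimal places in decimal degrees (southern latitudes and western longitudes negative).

The arc subtends δ = 10587048/6371000 = 1.661756 rad at the centre.
With φ₁ = 68.1071° = 1.188693 rad and θ = 213.4° = 3.724533 rad:
Destination latitude: φ₂ = arcsin( sin φ₁ cos δ + cos φ₁ sin δ cos θ ) = arcsin(-0.394289) = -23.2216°.
Δλ = atan2( sin θ sin δ cos φ₁ , cos δ − sin φ₁ sin φ₂ ) = atan2(-0.204411, 0.275019) = -0.639173 rad = -36.6219°.
Hence λ₂ = 33.0684° + -36.6219° = -3.5535°.

longitude -3.5535°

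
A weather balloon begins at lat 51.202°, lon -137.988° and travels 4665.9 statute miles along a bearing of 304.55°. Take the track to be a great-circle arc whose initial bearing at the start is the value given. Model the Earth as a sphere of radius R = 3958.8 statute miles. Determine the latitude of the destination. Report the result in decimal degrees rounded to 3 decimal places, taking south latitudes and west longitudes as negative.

latitude 38.774°

Angular distance δ = d/R = 4665.9 / 3958.8 = 1.178615 rad.
Start latitude φ₁ = 0.893643 rad; initial bearing θ = 5.315400 rad.
Applying the spherical law of cosines for sides, sin φ₂ = sin φ₁ cos δ + cos φ₁ sin δ cos θ = 0.626244, so φ₂ = 38.774°.
Then Δλ = atan2(-0.476887, -0.105864) = -1.789244 rad, from sin θ sin δ cos φ₁ over cos δ − sin φ₁ sin φ₂.
λ₂ = -137.988° + -102.516° = -240.504°, normalized to (−180°, 180°] → 119.496°.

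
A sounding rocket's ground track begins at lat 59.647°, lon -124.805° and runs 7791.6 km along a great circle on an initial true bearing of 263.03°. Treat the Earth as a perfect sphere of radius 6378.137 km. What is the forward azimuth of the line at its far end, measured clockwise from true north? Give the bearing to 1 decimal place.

Angular distance δ = d/R = 7791.6 / 6378.137 = 1.221611 rad.
Start latitude φ₁ = 1.041037 rad; initial bearing θ = 4.590740 rad.
Applying the spherical law of cosines for sides, sin φ₂ = sin φ₁ cos δ + cos φ₁ sin δ cos θ = 0.237616, so φ₂ = 13.746°.
For the longitude increment, Δλ = atan2( sin θ sin δ cos φ₁, cos δ − sin φ₁ sin φ₂ ) = atan2(-0.471321, 0.137087) = -73.783°.
λ₂ = -124.805° + -73.783° = -198.588°, normalized to (−180°, 180°] → 161.412°.
The forward bearing on arrival equals the back-azimuth from the destination plus 180°.
Back-azimuth from P₂ (13.7°, 161.4°) to P₁ (59.6°, -124.8°), with Δλ' = λ₁ − λ₂ = -286.2°: atan2( sin Δλ' cos φ₁ , cos φ₂ sin φ₁ − sin φ₂ cos φ₁ cos Δλ' ) = 31.1°.
Final bearing = (31.1° + 180°) mod 360° = 211.1°.

final bearing 211.1°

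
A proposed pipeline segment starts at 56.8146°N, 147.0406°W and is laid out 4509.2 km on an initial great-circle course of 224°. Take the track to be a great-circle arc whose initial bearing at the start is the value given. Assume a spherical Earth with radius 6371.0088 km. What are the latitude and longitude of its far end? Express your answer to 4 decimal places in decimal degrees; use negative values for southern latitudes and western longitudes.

The arc subtends δ = 4509.2/6371.0088 = 0.707769 rad at the centre.
Converting: φ₁ = 0.991602 rad, θ = 3.909538 rad.
Destination latitude: φ₂ = arcsin( sin φ₁ cos δ + cos φ₁ sin δ cos θ ) = arcsin(0.379912) = 22.3282°.
Δλ = atan2( sin θ sin δ cos φ₁ , cos δ − sin φ₁ sin φ₂ ) = atan2(-0.247197, 0.441865) = -0.510062 rad = -29.2244°.
λ₂ = λ₁ + Δλ = -176.2650°.

latitude 22.3282°, longitude -176.2650°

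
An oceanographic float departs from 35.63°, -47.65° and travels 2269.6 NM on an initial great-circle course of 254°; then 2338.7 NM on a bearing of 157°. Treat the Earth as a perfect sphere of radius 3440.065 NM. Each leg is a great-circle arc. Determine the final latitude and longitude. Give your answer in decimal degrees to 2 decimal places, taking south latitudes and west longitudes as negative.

latitude -17.25°, longitude -71.25°

Apply the spherical direct solution leg by leg, carrying full precision between legs.
Leg 1: from (35.63°, -47.65°), δ = 2269.6/3440.065 = 0.659755 rad, θ = 254° → φ = 18.84°, λ = -86.15°.
Leg 2: from (18.84°, -86.15°), δ = 2338.7/3440.065 = 0.679842 rad, θ = 157° → φ = -17.25°, λ = -71.25°.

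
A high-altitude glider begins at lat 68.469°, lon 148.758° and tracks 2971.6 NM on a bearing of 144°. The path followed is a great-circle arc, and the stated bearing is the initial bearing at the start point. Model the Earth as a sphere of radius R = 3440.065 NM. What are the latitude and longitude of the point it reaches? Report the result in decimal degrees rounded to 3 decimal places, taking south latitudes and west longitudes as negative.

latitude 22.238°, longitude 177.628°

Angular distance δ = d/R = 2971.6 / 3440.065 = 0.863821 rad.
Converting: φ₁ = 1.195009 rad, θ = 2.513274 rad.
Destination latitude: φ₂ = arcsin( sin φ₁ cos δ + cos φ₁ sin δ cos θ ) = arcsin(0.378460) = 22.238°.
Then Δλ = atan2(0.164018, 0.297486) = 0.503877 rad, from sin θ sin δ cos φ₁ over cos δ − sin φ₁ sin φ₂.
λ₂ = λ₁ + Δλ = 177.628°.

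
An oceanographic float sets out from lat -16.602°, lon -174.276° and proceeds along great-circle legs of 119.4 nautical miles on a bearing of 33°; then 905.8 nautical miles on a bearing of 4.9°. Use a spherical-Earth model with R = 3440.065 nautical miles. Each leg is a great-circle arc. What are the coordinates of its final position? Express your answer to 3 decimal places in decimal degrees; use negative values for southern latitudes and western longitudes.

Apply the spherical direct solution leg by leg, carrying full precision between legs.
Leg 1: from (-16.602°, -174.276°), δ = 119.4/3440.065 = 0.034709 rad, θ = 33° → φ = -14.931°, λ = -173.155°.
Leg 2: from (-14.931°, -173.155°), δ = 905.8/3440.065 = 0.263309 rad, θ = 4.9° → φ = 0.103°, λ = -171.881°.

latitude 0.103°, longitude -171.881°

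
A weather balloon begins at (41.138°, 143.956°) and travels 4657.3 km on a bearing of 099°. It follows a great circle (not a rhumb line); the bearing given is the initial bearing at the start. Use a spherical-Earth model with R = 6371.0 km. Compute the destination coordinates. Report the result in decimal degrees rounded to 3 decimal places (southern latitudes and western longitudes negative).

δ = 4657.3/6371 = 0.731016 rad (41.8841°).
With φ₁ = 41.138° = 0.717994 rad and θ = 99° = 1.727876 rad:
sin φ₂ = sin φ₁ cos δ + cos φ₁ sin δ cos θ = (0.657875)(0.744497) + (0.753127)(0.667626)(-0.156434) = 0.411129
φ₂ = asin(0.411129) = 0.423693 rad = 24.276°.
Δλ = atan2( sin θ sin δ cos φ₁ , cos δ − sin φ₁ sin φ₂ ) = atan2(0.496617, 0.474025) = 0.808669 rad = 46.333°.
λ₂ = 143.956° + 46.333° = 190.289°, normalized to (−180°, 180°] → -169.711°.

latitude 24.276°, longitude -169.711°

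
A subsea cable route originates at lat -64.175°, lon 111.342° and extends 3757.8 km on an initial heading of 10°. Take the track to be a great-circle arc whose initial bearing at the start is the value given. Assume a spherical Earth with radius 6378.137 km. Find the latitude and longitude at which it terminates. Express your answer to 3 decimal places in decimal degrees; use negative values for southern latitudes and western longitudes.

Central angle δ = d/R = 0.589169 rad.
Converting: φ₁ = -1.120065 rad, θ = 0.174533 rad.
sin φ₂ = sin φ₁ cos δ + cos φ₁ sin δ cos θ = (-0.900129)(0.831403) + (0.435624)(0.555670)(0.984808) = -0.509984
φ₂ = asin(-0.509984) = -0.535166 rad = -30.663°.
Δλ = atan2( sin θ sin δ cos φ₁ , cos δ − sin φ₁ sin φ₂ ) = atan2(0.042034, 0.372352) = 0.112412 rad = 6.441°.
λ₂ = λ₁ + Δλ = 117.783°.

latitude -30.663°, longitude 117.783°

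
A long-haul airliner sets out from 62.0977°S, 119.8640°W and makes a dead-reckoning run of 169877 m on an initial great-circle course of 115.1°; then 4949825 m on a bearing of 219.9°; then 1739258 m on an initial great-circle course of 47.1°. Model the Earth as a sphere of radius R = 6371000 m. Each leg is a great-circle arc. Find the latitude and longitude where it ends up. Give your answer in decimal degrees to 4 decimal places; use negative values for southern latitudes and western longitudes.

latitude -49.5192°, longitude 152.2945°

Apply the spherical direct solution leg by leg, carrying full precision between legs.
Leg 1: from (-62.0977°, -119.8640°), δ = 169877/6371000 = 0.026664 rad, θ = 115.1° → φ = -62.7135°, λ = -116.8452°.
Leg 2: from (-62.7135°, -116.8452°), δ = 4949825/6371000 = 0.776931 rad, θ = 219.9° → φ = -61.6782°, λ = 134.5824°.
Leg 3: from (-61.6782°, 134.5824°), δ = 1739258/6371000 = 0.272996 rad, θ = 47.1° → φ = -49.5192°, λ = 152.2945°.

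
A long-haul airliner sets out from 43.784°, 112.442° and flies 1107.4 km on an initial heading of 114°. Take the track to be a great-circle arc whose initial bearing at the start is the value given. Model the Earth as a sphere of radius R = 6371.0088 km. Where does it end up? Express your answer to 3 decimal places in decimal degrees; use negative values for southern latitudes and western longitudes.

latitude 39.104°, longitude 124.189°

Angular distance δ = d/R = 1107.4 / 6371.0088 = 0.173819 rad.
Start latitude φ₁ = 0.764175 rad; initial bearing θ = 1.989675 rad.
Applying the spherical law of cosines for sides, sin φ₂ = sin φ₁ cos δ + cos φ₁ sin δ cos θ = 0.630731, so φ₂ = 39.104°.
Δλ = atan2( sin θ sin δ cos φ₁ , cos δ − sin φ₁ sin φ₂ ) = atan2(0.114063, 0.548503) = 0.205032 rad = 11.747°.
λ₂ = λ₁ + Δλ = 124.189°.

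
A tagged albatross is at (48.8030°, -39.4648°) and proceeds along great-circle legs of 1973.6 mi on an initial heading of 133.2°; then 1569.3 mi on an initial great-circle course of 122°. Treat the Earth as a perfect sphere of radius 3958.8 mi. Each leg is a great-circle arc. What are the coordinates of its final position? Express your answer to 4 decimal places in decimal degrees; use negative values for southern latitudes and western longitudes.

latitude 13.1529°, longitude 3.0934°

Apply the spherical direct solution leg by leg, carrying full precision between legs.
Leg 1: from (48.8030°, -39.4648°), δ = 1973.6/3958.8 = 0.498535 rad, θ = 133.2° → φ = 26.4414°, λ = -16.5557°.
Leg 2: from (26.4414°, -16.5557°), δ = 1569.3/3958.8 = 0.396408 rad, θ = 122° → φ = 13.1529°, λ = 3.0934°.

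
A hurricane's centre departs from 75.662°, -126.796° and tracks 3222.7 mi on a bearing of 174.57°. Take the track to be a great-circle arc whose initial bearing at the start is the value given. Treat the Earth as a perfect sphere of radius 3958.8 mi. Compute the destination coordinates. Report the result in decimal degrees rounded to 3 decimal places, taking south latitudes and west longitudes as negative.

δ = 3222.7/3958.8 = 0.814060 rad (46.6422°).
Converting: φ₁ = 1.320551 rad, θ = 3.046821 rad.
Applying the spherical law of cosines for sides, sin φ₂ = sin φ₁ cos δ + cos φ₁ sin δ cos θ = 0.485920, so φ₂ = 29.073°.
Then Δλ = atan2(0.017039, 0.215768) = 0.078804 rad, from sin θ sin δ cos φ₁ over cos δ − sin φ₁ sin φ₂.
λ₂ = λ₁ + Δλ = -122.281°.

latitude 29.073°, longitude -122.281°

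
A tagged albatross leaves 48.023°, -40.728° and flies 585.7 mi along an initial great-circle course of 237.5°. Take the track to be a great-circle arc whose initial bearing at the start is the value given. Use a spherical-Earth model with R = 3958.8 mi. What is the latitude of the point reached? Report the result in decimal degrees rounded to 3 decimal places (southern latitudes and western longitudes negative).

Central angle δ = d/R = 0.147949 rad.
With φ₁ = 48.023° = 0.838159 rad and θ = 237.5° = 4.145157 rad:
sin φ₂ = sin φ₁ cos δ + cos φ₁ sin δ cos θ = (0.743413)(0.989076) + (0.668832)(0.147410)(-0.537300) = 0.682318
φ₂ = asin(0.682318) = 0.750929 rad = 43.025°.
Then Δλ = atan2(-0.083152, 0.481831) = -0.170892 rad, from sin θ sin δ cos φ₁ over cos δ − sin φ₁ sin φ₂.
λ₂ = λ₁ + Δλ = -50.519°.

latitude 43.025°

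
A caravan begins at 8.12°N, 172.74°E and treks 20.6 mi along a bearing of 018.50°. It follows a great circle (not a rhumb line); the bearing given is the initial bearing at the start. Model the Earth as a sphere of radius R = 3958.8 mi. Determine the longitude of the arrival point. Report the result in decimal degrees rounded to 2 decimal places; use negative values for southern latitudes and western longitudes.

longitude 172.84°

Angular distance δ = d/R = 20.6 / 3958.8 = 0.005204 rad.
Converting: φ₁ = 0.141721 rad, θ = 0.322886 rad.
Destination latitude: φ₂ = arcsin( sin φ₁ cos δ + cos φ₁ sin δ cos θ ) = arcsin(0.146130) = 8.40°.
Then Δλ = atan2(0.001635, 0.979346) = 0.001669 rad, from sin θ sin δ cos φ₁ over cos δ − sin φ₁ sin φ₂.
λ₂ = λ₁ + Δλ = 172.84°.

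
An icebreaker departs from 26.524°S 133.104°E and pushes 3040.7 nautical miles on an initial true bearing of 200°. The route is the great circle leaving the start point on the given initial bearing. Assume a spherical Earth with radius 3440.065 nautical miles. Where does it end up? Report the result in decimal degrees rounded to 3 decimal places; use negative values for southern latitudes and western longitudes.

latitude -68.956°, longitude 85.673°

Angular distance δ = d/R = 3040.7 / 3440.065 = 0.883908 rad.
Start latitude φ₁ = -0.462931 rad; initial bearing θ = 3.490659 rad.
sin φ₂ = sin φ₁ cos δ + cos φ₁ sin δ cos θ = (-0.446573)(0.634134) + (0.894747)(0.773223)(-0.939693) = -0.933303
φ₂ = asin(-0.933303) = -1.203504 rad = -68.956°.
Δλ = atan2( sin θ sin δ cos φ₁ , cos δ − sin φ₁ sin φ₂ ) = atan2(-0.236623, 0.217347) = -0.827834 rad = -47.431°.
Hence λ₂ = 133.104° + -47.431° = 85.673°.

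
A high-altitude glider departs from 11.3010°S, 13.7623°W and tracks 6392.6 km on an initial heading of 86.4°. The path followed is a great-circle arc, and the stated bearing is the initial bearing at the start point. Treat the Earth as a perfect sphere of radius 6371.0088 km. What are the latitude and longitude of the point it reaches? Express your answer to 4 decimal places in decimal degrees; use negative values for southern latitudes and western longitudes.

Central angle δ = d/R = 1.003389 rad.
Start latitude φ₁ = -0.197240 rad; initial bearing θ = 1.507964 rad.
sin φ₂ = sin φ₁ cos δ + cos φ₁ sin δ cos θ = (-0.195963)(0.537447) + (0.980611)(0.843297)(0.062791) = -0.053396
φ₂ = asin(-0.053396) = -0.053421 rad = -3.0608°.
For the longitude increment, Δλ = atan2( sin θ sin δ cos φ₁, cos δ − sin φ₁ sin φ₂ ) = atan2(0.825315, 0.526984) = 57.4408°.
λ₂ = λ₁ + Δλ = 43.6785°.

latitude -3.0608°, longitude 43.6785°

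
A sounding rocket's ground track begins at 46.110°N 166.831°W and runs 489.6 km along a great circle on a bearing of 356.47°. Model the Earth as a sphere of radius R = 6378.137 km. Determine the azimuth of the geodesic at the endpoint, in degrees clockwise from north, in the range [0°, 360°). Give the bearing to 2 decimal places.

Angular distance δ = d/R = 489.6 / 6378.137 = 0.076762 rad.
Start latitude φ₁ = 0.804771 rad; initial bearing θ = 6.221575 rad.
sin φ₂ = sin φ₁ cos δ + cos φ₁ sin δ cos θ = (0.720672)(0.997055) + (0.693276)(0.076687)(0.998103) = 0.771614
φ₂ = asin(0.771614) = 0.881375 rad = 50.499°.
Then Δλ = atan2(-0.003273, 0.440974) = -0.007423 rad, from sin θ sin δ cos φ₁ over cos δ − sin φ₁ sin φ₂.
Hence λ₂ = -166.831° + -0.425° = -167.256°.
The forward bearing on arrival equals the back-azimuth from the destination plus 180°.
Back-azimuth from P₂ (50.50°, -167.26°) to P₁ (46.11°, -166.83°), with Δλ' = λ₁ − λ₂ = 0.43°: atan2( sin Δλ' cos φ₁ , cos φ₂ sin φ₁ − sin φ₂ cos φ₁ cos Δλ' ) = 176.15°.
Final bearing = (176.15° + 180°) mod 360° = 356.15°.

final bearing 356.15°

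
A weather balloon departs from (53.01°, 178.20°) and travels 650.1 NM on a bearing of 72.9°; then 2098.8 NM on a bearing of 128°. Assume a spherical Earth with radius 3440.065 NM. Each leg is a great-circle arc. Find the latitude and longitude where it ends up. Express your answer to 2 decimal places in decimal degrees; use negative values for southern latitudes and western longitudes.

Apply the spherical direct solution leg by leg, carrying full precision between legs.
Leg 1: from (53.01°, 178.20°), δ = 650.1/3440.065 = 0.188979 rad, θ = 72.9° → φ = 54.86°, λ = -163.62°.
Leg 2: from (54.86°, -163.62°), δ = 2098.8/3440.065 = 0.610105 rad, θ = 128° → φ = 27.85°, λ = -132.92°.

latitude 27.85°, longitude -132.92°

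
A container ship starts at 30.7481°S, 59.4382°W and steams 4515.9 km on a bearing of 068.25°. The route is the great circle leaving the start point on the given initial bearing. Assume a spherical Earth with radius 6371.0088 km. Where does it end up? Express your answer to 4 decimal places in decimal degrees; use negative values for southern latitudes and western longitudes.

Central angle δ = d/R = 0.708820 rad.
With φ₁ = -30.7481° = -0.536656 rad and θ = 68.25° = 1.191187 rad:
sin φ₂ = sin φ₁ cos δ + cos φ₁ sin δ cos θ = (-0.511265)(0.759130) + (0.859423)(0.650939)(0.370557) = -0.180815
φ₂ = asin(-0.180815) = -0.181815 rad = -10.4172°.
Δλ = atan2( sin θ sin δ cos φ₁ , cos δ − sin φ₁ sin φ₂ ) = atan2(0.519606, 0.666686) = 0.662044 rad = 37.9323°.
λ₂ = λ₁ + Δλ = -21.5059°.

latitude -10.4172°, longitude -21.5059°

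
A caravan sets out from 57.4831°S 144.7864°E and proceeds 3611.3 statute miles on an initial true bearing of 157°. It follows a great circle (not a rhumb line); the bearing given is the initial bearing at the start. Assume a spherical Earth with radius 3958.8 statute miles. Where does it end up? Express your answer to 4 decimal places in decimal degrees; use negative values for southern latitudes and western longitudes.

latitude -65.1462°, longitude -82.5393°

Central angle δ = d/R = 0.912221 rad.
Start latitude φ₁ = -1.003269 rad; initial bearing θ = 2.740167 rad.
Destination latitude: φ₂ = arcsin( sin φ₁ cos δ + cos φ₁ sin δ cos θ ) = arcsin(-0.907383) = -65.1462°.
Δλ = atan2( sin θ sin δ cos φ₁ , cos δ − sin φ₁ sin φ₂ ) = atan2(0.166111, -0.153145) = 2.315603 rad = 132.6743°.
λ₂ = 144.7864° + 132.6743° = 277.4607°, normalized to (−180°, 180°] → -82.5393°.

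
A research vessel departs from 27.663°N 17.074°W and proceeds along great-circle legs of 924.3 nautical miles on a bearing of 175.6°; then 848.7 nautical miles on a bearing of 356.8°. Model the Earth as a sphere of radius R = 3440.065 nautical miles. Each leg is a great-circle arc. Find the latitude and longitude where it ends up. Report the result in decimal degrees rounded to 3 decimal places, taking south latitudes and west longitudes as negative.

Apply the spherical direct solution leg by leg, carrying full precision between legs.
Leg 1: from (27.663°, -17.074°), δ = 924.3/3440.065 = 0.268687 rad, θ = 175.6° → φ = 12.309°, λ = -15.880°.
Leg 2: from (12.309°, -15.880°), δ = 848.7/3440.065 = 0.246710 rad, θ = 356.8° → φ = 26.421°, λ = -16.752°.

latitude 26.421°, longitude -16.752°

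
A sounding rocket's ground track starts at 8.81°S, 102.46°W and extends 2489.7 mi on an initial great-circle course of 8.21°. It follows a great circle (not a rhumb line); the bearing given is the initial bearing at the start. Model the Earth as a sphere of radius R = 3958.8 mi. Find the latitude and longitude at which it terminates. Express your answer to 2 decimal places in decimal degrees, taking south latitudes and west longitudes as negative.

The arc subtends δ = 2489.7/3958.8 = 0.628903 rad at the centre.
Start latitude φ₁ = -0.153764 rad; initial bearing θ = 0.143292 rad.
sin φ₂ = sin φ₁ cos δ + cos φ₁ sin δ cos θ = (-0.153158)(0.808673) + (0.988202)(0.588258)(0.989751) = 0.451504
φ₂ = asin(0.451504) = 0.468451 rad = 26.84°.
For the longitude increment, Δλ = atan2( sin θ sin δ cos φ₁, cos δ − sin φ₁ sin φ₂ ) = atan2(0.083013, 0.877825) = 5.40°.
λ₂ = -102.46° + 5.40° = -97.06°.

latitude 26.84°, longitude -97.06°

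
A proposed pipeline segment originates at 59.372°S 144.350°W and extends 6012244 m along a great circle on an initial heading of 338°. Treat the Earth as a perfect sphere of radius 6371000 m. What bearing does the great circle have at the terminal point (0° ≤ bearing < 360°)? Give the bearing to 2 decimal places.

final bearing 348.91°

The arc subtends δ = 6012244/6371000 = 0.943689 rad at the centre.
With φ₁ = -59.372° = -1.036237 rad and θ = 338° = 5.899213 rad:
sin φ₂ = sin φ₁ cos δ + cos φ₁ sin δ cos θ = (-0.860493)(0.586805) + (0.509462)(0.809728)(0.927184) = -0.122454
φ₂ = asin(-0.122454) = -0.122762 rad = -7.034°.
Δλ = atan2( sin θ sin δ cos φ₁ , cos δ − sin φ₁ sin φ₂ ) = atan2(-0.154535, 0.481434) = -0.310600 rad = -17.796°.
Hence λ₂ = -144.350° + -17.796° = -162.146°.
The forward bearing on arrival equals the back-azimuth from the destination plus 180°.
Back-azimuth from P₂ (-7.03°, -162.15°) to P₁ (-59.37°, -144.35°), with Δλ' = λ₁ − λ₂ = 17.80°: atan2( sin Δλ' cos φ₁ , cos φ₂ sin φ₁ − sin φ₂ cos φ₁ cos Δλ' ) = 168.91°.
Final bearing = (168.91° + 180°) mod 360° = 348.91°.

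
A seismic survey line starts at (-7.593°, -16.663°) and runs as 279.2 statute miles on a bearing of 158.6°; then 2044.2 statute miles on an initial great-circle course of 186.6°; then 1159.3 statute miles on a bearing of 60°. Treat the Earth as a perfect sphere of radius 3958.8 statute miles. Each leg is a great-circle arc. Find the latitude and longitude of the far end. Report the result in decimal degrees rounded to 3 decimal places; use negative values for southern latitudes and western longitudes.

Apply the spherical direct solution leg by leg, carrying full precision between legs.
Leg 1: from (-7.593°, -16.663°), δ = 279.2/3958.8 = 0.070526 rad, θ = 158.6° → φ = -11.352°, λ = -15.160°.
Leg 2: from (-11.352°, -15.160°), δ = 2044.2/3958.8 = 0.516369 rad, θ = 186.6° → φ = -40.695°, λ = -19.453°.
Leg 3: from (-40.695°, -19.453°), δ = 1159.3/3958.8 = 0.292841 rad, θ = 60° → φ = -30.987°, λ = -2.498°.

latitude -30.987°, longitude -2.498°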